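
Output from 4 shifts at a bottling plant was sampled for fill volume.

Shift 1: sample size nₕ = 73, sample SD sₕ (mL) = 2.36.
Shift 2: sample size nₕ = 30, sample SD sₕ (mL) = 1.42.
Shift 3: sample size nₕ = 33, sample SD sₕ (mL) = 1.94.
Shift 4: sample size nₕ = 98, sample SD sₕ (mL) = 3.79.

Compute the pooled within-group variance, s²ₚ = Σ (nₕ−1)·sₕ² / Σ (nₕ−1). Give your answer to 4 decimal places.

8.5793

Degrees of freedom: 72 + 29 + 32 + 97 = 230.
Σ(nₕ−1)sₕ² = 72·5.5696 + 29·2.0164 + 32·3.7636 + 97·14.3641 = 1973.2397.
s²ₚ = 1973.2397 / 230 = 8.579303... → 8.5793.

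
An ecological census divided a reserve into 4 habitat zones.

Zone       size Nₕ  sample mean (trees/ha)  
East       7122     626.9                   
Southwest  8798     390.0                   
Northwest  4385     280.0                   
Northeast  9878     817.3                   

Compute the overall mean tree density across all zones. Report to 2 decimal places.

569.76

N = 30183; weights Wₕ = Nₕ/N = (0.2360, 0.2915, 0.1453, 0.3273).
x̄_st = Σ Wₕ·x̄ₕ = 0.2360·626.9 + 0.2915·390.0 + 0.1453·280.0 + 0.3273·817.3 ≈ 569.7608...
→ 569.76.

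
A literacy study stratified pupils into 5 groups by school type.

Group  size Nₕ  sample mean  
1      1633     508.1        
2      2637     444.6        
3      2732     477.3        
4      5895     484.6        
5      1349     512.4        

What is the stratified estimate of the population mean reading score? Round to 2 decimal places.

481.12

x̄_st = (Σ Nₕx̄ₕ) / (Σ Nₕ) = (1633·508.1 + 2637·444.6 + 2732·477.3 + 5895·484.6 + 1349·512.4) / 14246
= 6854065.7 / 14246 = 481.1221... → 481.12.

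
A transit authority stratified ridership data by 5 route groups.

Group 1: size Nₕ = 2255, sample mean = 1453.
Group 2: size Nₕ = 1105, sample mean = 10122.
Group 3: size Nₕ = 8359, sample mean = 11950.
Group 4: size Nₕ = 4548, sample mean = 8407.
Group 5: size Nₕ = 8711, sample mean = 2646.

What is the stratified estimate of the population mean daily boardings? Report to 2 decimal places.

7031.62

x̄_st = (Σ Nₕx̄ₕ) / (Σ Nₕ) = (2255·1453 + 1105·10122 + 8359·11950 + 4548·8407 + 8711·2646) / 24978
= 175635717 / 24978 = 7031.6165... → 7031.62.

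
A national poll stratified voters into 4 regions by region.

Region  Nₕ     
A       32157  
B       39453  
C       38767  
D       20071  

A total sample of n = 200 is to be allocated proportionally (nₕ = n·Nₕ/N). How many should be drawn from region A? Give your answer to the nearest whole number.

Share of region A = 32157/130448 = 0.24651.
Allocate 200 × 0.24651 = 49.302... → 49.

49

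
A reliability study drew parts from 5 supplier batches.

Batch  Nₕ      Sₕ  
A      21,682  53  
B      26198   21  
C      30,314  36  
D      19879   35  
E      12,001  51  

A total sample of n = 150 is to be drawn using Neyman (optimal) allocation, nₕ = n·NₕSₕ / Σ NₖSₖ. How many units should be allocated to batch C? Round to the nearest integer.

40

Σ NₕSₕ = 21682·53 + 26198·21 + 30314·36 + 19879·35 + 12001·51 = 4098424.
Share for C: 1091304/4098424 = 0.26627.
n_C = 150 × 0.26627 = 39.941... → 40.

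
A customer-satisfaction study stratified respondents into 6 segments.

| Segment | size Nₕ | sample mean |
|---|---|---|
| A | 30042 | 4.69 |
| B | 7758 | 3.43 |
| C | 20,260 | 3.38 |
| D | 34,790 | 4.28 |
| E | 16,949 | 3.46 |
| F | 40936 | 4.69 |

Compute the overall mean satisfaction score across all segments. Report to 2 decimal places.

4.22

N = 150735; weights Wₕ = Nₕ/N = (0.1993, 0.0515, 0.1344, 0.2308, 0.1124, 0.2716).
x̄_st = Σ Wₕ·x̄ₕ = 0.1993·4.69 + 0.0515·3.43 + 0.1344·3.38 + 0.2308·4.28 + 0.1124·3.46 + 0.2716·4.69 ≈ 4.2161...
→ 4.22.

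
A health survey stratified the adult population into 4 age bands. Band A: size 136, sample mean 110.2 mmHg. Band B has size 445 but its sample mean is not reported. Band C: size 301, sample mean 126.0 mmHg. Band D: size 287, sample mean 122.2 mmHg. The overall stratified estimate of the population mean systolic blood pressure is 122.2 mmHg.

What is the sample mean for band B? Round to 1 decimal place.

123.3

N = 136 + 445 + 301 + 287 = 1169.
Overall total = μ·N = 122.2·1169 = 142851.8.
Subtract the known strata: 136·110.2 + 301·126.0 + 287·122.2 = 87984.6.
Remaining total for band B: 142851.8 − 87984.6 = 54867.2.
Divide by its size: 54867.2 / 445 = 123.297... → 123.3.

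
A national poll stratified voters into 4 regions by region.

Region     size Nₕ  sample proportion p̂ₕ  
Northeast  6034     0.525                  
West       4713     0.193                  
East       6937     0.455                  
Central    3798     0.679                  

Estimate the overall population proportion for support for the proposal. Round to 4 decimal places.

0.4568

N = 6034 + 4713 + 6937 + 3798 = 21482.
Overall proportion = Σ (Nₕ/N)·p̂ₕ.
Σ Nₕp̂ₕ = 3167.85 + 909.609 + 3156.335 + 2578.842 = 9812.636.
9812.636 / 21482 = 0.456784... → 0.4568.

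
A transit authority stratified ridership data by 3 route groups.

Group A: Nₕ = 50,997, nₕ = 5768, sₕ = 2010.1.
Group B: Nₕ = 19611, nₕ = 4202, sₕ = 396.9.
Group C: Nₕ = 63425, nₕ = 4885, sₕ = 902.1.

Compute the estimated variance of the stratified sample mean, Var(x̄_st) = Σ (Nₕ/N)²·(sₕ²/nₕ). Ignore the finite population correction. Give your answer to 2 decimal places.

139.51

N = 134033. Term for each stratum: Wₕ²sₕ²/nₕ.
Var(x̄_st) = 101.40885 + 0.80257 + 37.30287 = 139.51429 → 139.51.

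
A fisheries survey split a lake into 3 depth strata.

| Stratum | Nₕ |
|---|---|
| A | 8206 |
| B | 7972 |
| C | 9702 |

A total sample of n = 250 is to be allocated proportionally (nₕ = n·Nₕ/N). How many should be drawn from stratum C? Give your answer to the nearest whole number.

94

N = 8206 + 7972 + 9702 = 25880.
n_C = 250·9702/25880 = 93.721... → 94.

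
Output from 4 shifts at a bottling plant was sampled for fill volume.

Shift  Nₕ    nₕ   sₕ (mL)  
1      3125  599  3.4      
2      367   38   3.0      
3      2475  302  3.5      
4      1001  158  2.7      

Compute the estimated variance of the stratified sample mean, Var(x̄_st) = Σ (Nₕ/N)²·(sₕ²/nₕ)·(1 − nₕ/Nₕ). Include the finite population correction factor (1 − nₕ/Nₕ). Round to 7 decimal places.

0.0090216

N = 6968; Wₕ = Nₕ/N.
shift 1: (3125/6968)²·3.4²/599·(1 − 599/3125) = 0.0031376038
shift 2: (367/6968)²·3.0²/38·(1 − 38/367) = 0.0005889855
shift 3: (2475/6968)²·3.5²/302·(1 − 302/2475) = 0.0044931177
shift 4: (1001/6968)²·2.7²/158·(1 − 158/1001) = 0.0008018919
Sum = 0.0090215988 → 0.0090216.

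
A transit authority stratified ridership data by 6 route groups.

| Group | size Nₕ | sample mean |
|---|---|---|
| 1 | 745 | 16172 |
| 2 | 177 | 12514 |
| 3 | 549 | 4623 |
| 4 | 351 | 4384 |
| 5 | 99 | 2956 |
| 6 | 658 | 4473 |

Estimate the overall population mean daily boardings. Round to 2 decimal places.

8365.96

x̄_st = (Σ Nₕx̄ₕ) / (Σ Nₕ) = (745·16172 + 177·12514 + 549·4623 + 351·4384 + 99·2956 + 658·4473) / 2579
= 21575807 / 2579 = 8365.9585... → 8365.96.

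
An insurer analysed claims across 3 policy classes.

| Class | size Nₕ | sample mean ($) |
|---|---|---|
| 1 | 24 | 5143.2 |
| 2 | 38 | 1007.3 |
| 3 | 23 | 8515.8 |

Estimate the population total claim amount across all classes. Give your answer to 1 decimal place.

357577.6

1: 24·5143.2 = 123436.8
2: 38·1007.3 = 38277.4
3: 23·8515.8 = 195863.4
τ̂ = Σ Nₕx̄ₕ = 357577.6.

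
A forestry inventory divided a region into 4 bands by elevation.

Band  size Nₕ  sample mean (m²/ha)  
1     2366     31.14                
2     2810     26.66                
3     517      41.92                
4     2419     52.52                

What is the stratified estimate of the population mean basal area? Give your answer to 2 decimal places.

N = 2366 + 2810 + 517 + 2419 = 8112.
The stratified mean weights each stratum mean by its population share Nₕ/N.
Σ Nₕx̄ₕ = 2366·31.14 + 2810·26.66 + 517·41.92 + 2419·52.52 = 73677.24 + 74914.6 + 21672.64 + 127045.88 = 297310.36.
Divide by N: 297310.36 / 8112 = 36.6507... → 36.65.

36.65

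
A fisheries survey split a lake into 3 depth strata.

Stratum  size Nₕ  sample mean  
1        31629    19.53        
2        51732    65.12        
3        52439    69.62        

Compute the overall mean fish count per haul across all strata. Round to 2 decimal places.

N = 135800; weights Wₕ = Nₕ/N = (0.2329, 0.3809, 0.3861).
x̄_st = Σ Wₕ·x̄ₕ = 0.2329·19.53 + 0.3809·65.12 + 0.3861·69.62 ≈ 56.2394...
→ 56.24.

56.24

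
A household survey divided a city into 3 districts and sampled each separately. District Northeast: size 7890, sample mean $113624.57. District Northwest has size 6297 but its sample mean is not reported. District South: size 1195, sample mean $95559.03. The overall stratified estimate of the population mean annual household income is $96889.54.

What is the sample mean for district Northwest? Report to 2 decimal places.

76173.42

N = 7890 + 6297 + 1195 = 15382.
Overall total = μ·N = 96889.54·15382 = 1490354904.28.
Subtract the known strata: 7890·113624.57 + 1195·95559.03 = 1010690898.15.
Remaining total for district Northwest: 1490354904.28 − 1010690898.15 = 479664006.13.
Divide by its size: 479664006.13 / 6297 = 76173.4169... → 76173.42.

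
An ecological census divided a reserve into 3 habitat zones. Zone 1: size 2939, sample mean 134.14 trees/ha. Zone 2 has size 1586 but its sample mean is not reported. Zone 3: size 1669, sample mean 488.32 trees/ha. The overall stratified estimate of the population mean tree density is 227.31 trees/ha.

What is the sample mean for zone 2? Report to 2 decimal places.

N = 2939 + 1586 + 1669 = 6194.
Overall total = μ·N = 227.31·6194 = 1407958.14.
Subtract the known strata: 2939·134.14 + 1669·488.32 = 1209243.54.
Remaining total for zone 2: 1407958.14 − 1209243.54 = 198714.6.
Divide by its size: 198714.6 / 1586 = 125.2929... → 125.29.

125.29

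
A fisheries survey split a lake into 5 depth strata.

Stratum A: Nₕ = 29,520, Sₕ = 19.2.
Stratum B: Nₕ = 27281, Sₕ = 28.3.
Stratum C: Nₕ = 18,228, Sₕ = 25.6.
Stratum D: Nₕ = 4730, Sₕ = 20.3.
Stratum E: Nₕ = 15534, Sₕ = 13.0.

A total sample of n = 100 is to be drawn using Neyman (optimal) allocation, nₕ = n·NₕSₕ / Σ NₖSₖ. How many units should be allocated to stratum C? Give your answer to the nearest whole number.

22

A: NₕSₕ = 29520·19.2 = 566784
B: NₕSₕ = 27281·28.3 = 772052.3
C: NₕSₕ = 18228·25.6 = 466636.8
D: NₕSₕ = 4730·20.3 = 96019
E: NₕSₕ = 15534·13.0 = 201942
Σ NₕSₕ = 2103434.1.
n_C = 100·466636.8/2103434.1 = 22.185... → 22.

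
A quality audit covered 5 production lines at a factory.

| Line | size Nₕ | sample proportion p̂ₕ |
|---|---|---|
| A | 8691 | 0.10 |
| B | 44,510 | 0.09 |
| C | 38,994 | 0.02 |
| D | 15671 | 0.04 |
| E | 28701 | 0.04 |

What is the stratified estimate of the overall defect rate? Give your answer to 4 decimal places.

Wₕ = Nₕ/N with N = 136567: 0.0636, 0.3259, 0.2855, 0.1147, 0.2102.
p̂_st = 0.0636·0.10 + 0.3259·0.09 + 0.2855·0.02 + 0.1147·0.04 + 0.2102·0.04 ≈ 0.054404... → 0.0544.

0.0544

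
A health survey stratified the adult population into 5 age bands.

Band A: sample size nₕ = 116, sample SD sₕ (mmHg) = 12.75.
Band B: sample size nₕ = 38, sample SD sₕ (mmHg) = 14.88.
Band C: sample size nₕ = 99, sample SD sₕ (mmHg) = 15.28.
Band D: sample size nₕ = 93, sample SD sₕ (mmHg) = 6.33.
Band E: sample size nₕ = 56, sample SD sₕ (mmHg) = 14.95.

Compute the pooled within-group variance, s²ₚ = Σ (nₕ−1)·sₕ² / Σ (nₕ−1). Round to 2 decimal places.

Degrees of freedom: 115 + 37 + 98 + 92 + 55 = 397.
Σ(nₕ−1)sₕ² = 115·162.5625 + 37·221.4144 + 98·233.4784 + 92·40.0689 + 55·223.5025 = 65746.8798.
s²ₚ = 65746.8798 / 397 = 165.6093... → 165.61.

165.61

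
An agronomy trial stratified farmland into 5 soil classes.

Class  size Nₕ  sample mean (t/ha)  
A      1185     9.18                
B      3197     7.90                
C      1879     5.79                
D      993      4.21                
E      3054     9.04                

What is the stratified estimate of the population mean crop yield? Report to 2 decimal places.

7.64

N = 1185 + 3197 + 1879 + 993 + 3054 = 10308.
The stratified mean weights each stratum mean by its population share Nₕ/N.
Σ Nₕx̄ₕ = 1185·9.18 + 3197·7.90 + 1879·5.79 + 993·4.21 + 3054·9.04 = 10878.3 + 25256.3 + 10879.41 + 4180.53 + 27608.16 = 78802.7.
Divide by N: 78802.7 / 10308 = 7.6448... → 7.64.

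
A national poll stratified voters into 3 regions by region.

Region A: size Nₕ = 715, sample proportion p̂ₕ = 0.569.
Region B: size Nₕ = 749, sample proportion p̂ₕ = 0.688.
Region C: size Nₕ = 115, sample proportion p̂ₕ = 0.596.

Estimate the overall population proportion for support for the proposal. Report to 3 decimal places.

Wₕ = Nₕ/N with N = 1579: 0.4528, 0.4744, 0.0728.
p̂_st = 0.4528·0.569 + 0.4744·0.688 + 0.0728·0.596 ≈ 0.62741... → 0.627.

0.627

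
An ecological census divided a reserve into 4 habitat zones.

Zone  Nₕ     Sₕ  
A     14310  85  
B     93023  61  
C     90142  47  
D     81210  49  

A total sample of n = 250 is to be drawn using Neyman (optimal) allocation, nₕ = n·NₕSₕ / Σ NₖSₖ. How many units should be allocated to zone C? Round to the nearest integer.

70

A: NₕSₕ = 14310·85 = 1216350
B: NₕSₕ = 93023·61 = 5674403
C: NₕSₕ = 90142·47 = 4236674
D: NₕSₕ = 81210·49 = 3979290
Σ NₕSₕ = 15106717.
n_C = 250·4236674/15106717 = 70.112... → 70.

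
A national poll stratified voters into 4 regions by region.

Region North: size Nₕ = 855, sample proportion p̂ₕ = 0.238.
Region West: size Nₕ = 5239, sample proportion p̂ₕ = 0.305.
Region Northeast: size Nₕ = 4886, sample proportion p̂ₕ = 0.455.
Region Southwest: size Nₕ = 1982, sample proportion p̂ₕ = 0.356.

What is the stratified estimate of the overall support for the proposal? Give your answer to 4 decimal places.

N = 855 + 5239 + 4886 + 1982 = 12962.
Overall proportion = Σ (Nₕ/N)·p̂ₕ.
Σ Nₕp̂ₕ = 203.49 + 1597.895 + 2223.13 + 705.592 = 4730.107.
4730.107 / 12962 = 0.364921... → 0.3649.

0.3649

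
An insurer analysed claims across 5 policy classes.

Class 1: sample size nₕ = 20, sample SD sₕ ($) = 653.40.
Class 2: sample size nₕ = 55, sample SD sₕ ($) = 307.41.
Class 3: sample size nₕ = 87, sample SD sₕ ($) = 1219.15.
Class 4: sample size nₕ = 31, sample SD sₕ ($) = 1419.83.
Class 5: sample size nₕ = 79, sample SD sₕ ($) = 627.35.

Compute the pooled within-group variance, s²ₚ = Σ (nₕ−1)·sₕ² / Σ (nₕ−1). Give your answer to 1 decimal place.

Degrees of freedom: 19 + 54 + 86 + 30 + 78 = 267.
Σ(nₕ−1)sₕ² = 19·426931.56 + 54·94500.9081 + 86·1486326.7225 + 30·2015917.2289 + 78·393568.0225 = 232214669.4344.
s²ₚ = 232214669.4344 / 267 = 869717.863... → 869717.9.

869717.9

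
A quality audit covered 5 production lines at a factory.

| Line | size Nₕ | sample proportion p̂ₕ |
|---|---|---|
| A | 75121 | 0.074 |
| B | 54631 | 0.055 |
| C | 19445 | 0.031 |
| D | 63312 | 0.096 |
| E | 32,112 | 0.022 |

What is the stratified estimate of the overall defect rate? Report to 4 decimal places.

0.0652

N = 75121 + 54631 + 19445 + 63312 + 32112 = 244621.
Overall proportion = Σ (Nₕ/N)·p̂ₕ.
Σ Nₕp̂ₕ = 5558.954 + 3004.705 + 602.795 + 6077.952 + 706.464 = 15950.87.
15950.87 / 244621 = 0.065206... → 0.0652.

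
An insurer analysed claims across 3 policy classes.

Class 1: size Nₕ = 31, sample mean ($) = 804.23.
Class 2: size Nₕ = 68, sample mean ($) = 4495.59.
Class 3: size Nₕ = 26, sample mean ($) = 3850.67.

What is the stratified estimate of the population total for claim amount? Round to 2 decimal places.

Population total = Σ Nₕ·x̄ₕ (each stratum's size times its mean).
31·804.23 + 68·4495.59 + 26·3850.67 = 24931.13 + 305700.12 + 100117.42 = 430748.67.

430748.67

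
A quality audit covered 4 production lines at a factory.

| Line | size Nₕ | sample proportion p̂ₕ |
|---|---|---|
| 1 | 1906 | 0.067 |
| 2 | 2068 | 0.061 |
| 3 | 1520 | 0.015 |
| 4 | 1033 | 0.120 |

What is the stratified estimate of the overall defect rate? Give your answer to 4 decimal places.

0.0614

N = 1906 + 2068 + 1520 + 1033 = 6527.
Overall proportion = Σ (Nₕ/N)·p̂ₕ.
Σ Nₕp̂ₕ = 127.702 + 126.148 + 22.8 + 123.96 = 400.61.
400.61 / 6527 = 0.061377... → 0.0614.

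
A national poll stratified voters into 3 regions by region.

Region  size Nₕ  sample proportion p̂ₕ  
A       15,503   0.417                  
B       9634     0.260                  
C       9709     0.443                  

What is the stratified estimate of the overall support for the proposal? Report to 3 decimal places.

N = 15503 + 9634 + 9709 = 34846.
Overall proportion = Σ (Nₕ/N)·p̂ₕ.
Σ Nₕp̂ₕ = 6464.751 + 2504.84 + 4301.087 = 13270.678.
13270.678 / 34846 = 0.38084... → 0.381.

0.381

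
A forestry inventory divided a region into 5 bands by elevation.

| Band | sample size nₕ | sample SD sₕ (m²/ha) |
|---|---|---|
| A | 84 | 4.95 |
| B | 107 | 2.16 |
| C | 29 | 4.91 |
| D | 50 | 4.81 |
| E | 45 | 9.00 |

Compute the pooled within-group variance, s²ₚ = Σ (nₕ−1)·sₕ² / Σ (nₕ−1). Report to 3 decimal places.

25.487

A: (84−1)·4.95² = 83·24.5025 = 2033.7075
B: (107−1)·2.16² = 106·4.6656 = 494.5536
C: (29−1)·4.91² = 28·24.1081 = 675.0268
D: (50−1)·4.81² = 49·23.1361 = 1133.6689
E: (45−1)·9.00² = 44·81 = 3564
Numerator = 7900.9568; denominator = Σ(nₕ−1) = 310.
s²ₚ = 7900.9568/310 = 25.48696... → 25.487.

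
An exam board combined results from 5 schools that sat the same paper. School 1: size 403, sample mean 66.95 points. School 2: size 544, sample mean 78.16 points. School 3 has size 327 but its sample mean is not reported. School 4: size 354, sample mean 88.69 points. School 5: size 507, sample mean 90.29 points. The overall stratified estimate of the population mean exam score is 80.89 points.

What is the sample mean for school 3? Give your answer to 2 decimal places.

79.59

N = 403 + 544 + 327 + 354 + 507 = 2135.
Overall total = μ·N = 80.89·2135 = 172700.15.
Subtract the known strata: 403·66.95 + 544·78.16 + 354·88.69 + 507·90.29 = 146673.18.
Remaining total for school 3: 172700.15 − 146673.18 = 26026.97.
Divide by its size: 26026.97 / 327 = 79.5932... → 79.59.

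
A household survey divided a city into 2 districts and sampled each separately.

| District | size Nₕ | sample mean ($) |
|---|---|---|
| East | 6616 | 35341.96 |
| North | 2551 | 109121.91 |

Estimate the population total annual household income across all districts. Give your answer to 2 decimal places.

512192399.77

East: 6616·35341.96 = 233822407.36
North: 2551·109121.91 = 278369992.41
τ̂ = Σ Nₕx̄ₕ = 512192399.77.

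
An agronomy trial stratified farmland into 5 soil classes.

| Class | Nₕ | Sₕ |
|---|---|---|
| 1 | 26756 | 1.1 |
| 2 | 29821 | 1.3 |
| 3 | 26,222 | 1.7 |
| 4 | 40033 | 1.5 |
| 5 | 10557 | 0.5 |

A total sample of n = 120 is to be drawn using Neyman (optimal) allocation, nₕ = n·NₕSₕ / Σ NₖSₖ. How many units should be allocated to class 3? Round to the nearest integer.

30

1: NₕSₕ = 26756·1.1 = 29431.6
2: NₕSₕ = 29821·1.3 = 38767.3
3: NₕSₕ = 26222·1.7 = 44577.4
4: NₕSₕ = 40033·1.5 = 60049.5
5: NₕSₕ = 10557·0.5 = 5278.5
Σ NₕSₕ = 178104.3.
n_3 = 120·44577.4/178104.3 = 30.035... → 30.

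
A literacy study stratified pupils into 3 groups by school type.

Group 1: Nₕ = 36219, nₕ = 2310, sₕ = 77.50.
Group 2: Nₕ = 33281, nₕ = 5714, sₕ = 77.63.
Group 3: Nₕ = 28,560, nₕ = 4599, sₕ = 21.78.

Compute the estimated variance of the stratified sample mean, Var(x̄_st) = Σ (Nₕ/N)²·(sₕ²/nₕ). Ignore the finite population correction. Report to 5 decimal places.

0.48495

N = 98060; Wₕ = Nₕ/N.
group 1: (36219/98060)²·77.50²/2310 = 0.35471582
group 2: (33281/98060)²·77.63²/5714 = 0.12148646
group 3: (28560/98060)²·21.78²/4599 = 0.00874953
Sum = 0.48495182 → 0.48495.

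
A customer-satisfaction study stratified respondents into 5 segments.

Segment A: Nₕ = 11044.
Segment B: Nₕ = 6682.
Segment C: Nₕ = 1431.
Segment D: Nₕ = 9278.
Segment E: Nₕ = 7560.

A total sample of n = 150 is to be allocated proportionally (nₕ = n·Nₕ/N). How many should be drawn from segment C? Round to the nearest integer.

N = 11044 + 6682 + 1431 + 9278 + 7560 = 35995.
n_C = 150·1431/35995 = 5.963... → 6.

6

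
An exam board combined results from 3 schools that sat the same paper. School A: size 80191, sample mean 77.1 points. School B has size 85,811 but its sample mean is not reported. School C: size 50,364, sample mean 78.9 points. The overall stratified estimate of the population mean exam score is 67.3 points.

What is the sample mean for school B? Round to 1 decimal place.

Σ Nₕx̄ₕ = N·μ, so 85811·x̄_B = 216366·67.3 − (80191·77.1 + 50364·78.9).
= 14561431.8 − 10156445.7 = 4404986.1.
x̄_B = 4404986.1 / 85811 = 51.334... → 51.3.

51.3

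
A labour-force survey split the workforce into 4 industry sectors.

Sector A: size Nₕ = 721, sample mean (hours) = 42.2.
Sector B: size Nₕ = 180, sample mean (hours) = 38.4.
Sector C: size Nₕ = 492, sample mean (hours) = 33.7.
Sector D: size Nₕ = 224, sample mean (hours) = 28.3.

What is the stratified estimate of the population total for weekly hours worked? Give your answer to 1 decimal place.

60257.8

Population total = Σ Nₕ·x̄ₕ (each stratum's size times its mean).
721·42.2 + 180·38.4 + 492·33.7 + 224·28.3 = 30426.2 + 6912 + 16580.4 + 6339.2 = 60257.8.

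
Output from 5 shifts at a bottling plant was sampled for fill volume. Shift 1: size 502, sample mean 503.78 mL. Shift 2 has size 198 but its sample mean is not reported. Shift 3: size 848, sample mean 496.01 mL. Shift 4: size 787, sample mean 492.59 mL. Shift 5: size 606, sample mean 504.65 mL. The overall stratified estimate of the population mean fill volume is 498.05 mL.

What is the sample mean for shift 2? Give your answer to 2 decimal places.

493.76

N = 502 + 198 + 848 + 787 + 606 = 2941.
Overall total = μ·N = 498.05·2941 = 1464765.05.
Subtract the known strata: 502·503.78 + 848·496.01 + 787·492.59 + 606·504.65 = 1367000.27.
Remaining total for shift 2: 1464765.05 − 1367000.27 = 97764.78.
Divide by its size: 97764.78 / 198 = 493.7615... → 493.76.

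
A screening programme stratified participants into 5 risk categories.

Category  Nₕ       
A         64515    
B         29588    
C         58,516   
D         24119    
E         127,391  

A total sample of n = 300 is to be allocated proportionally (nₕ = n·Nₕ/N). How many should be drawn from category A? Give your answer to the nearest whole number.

64

Share of category A = 64515/304129 = 0.21213.
Allocate 300 × 0.21213 = 63.639... → 64.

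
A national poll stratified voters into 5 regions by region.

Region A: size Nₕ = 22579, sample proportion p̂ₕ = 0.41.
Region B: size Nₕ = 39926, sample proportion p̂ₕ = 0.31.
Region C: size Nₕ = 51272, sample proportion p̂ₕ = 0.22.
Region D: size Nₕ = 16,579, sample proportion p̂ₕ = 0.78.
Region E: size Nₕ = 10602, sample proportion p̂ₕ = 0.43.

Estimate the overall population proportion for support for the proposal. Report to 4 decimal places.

Wₕ = Nₕ/N with N = 140958: 0.1602, 0.2832, 0.3637, 0.1176, 0.0752.
p̂_st = 0.1602·0.41 + 0.2832·0.31 + 0.3637·0.22 + 0.1176·0.78 + 0.0752·0.43 ≈ 0.357587... → 0.3576.

0.3576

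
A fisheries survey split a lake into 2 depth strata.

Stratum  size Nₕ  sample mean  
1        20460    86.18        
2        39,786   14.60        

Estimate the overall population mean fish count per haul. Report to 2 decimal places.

N = 20460 + 39786 = 60246.
Overall mean = Σ (Nₕ/N)·x̄ₕ — weight by population share, not a simple average.
Σ Nₕx̄ₕ = 20460·86.18 + 39786·14.60 = 1763242.8 + 580875.6 = 2344118.4.
Divide by N: 2344118.4 / 60246 = 38.9091... → 38.91.

38.91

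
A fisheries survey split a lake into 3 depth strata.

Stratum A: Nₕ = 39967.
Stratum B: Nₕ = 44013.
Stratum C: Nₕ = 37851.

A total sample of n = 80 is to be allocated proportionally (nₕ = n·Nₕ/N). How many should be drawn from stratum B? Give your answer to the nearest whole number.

29

Share of stratum B = 44013/121831 = 0.36126.
Allocate 80 × 0.36126 = 28.901... → 29.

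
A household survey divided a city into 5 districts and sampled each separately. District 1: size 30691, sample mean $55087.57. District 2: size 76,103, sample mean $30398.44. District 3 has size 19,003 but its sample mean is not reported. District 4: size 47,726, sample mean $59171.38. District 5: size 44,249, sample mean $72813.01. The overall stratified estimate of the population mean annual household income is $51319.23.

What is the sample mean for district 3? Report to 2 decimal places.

Σ Nₕx̄ₕ = N·μ, so 19003·x̄_3 = 217772·51319.23 − (30691·55087.57 + 76103·30398.44 + 47726·59171.38 + 44249·72813.01).
= 11175891355.56 − 10050021251.56 = 1125870104.
x̄_3 = 1125870104 / 19003 = 59246.9665... → 59246.97.

59246.97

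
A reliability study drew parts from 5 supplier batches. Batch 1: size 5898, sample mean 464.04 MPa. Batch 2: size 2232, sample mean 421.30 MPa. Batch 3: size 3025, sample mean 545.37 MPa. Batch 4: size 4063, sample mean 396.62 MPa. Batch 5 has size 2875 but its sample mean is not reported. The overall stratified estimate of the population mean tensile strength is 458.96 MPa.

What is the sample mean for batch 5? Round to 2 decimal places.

474.96

N = 5898 + 2232 + 3025 + 4063 + 2875 = 18093.
Overall total = μ·N = 458.96·18093 = 8303963.28.
Subtract the known strata: 5898·464.04 + 2232·421.30 + 3025·545.37 + 4063·396.62 = 6938460.83.
Remaining total for batch 5: 8303963.28 − 6938460.83 = 1365502.45.
Divide by its size: 1365502.45 / 2875 = 474.9574... → 474.96.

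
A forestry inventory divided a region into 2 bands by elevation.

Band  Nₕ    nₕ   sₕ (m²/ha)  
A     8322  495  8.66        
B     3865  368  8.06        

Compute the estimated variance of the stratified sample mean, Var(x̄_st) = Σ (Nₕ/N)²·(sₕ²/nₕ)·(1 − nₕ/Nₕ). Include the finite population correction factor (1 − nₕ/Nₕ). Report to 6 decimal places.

N = 12187; Wₕ = Nₕ/N.
band A: (8322/12187)²·8.66²/495·(1 − 495/8322) = 0.066444648
band B: (3865/12187)²·8.06²/368·(1 − 368/3865) = 0.016064743
Sum = 0.082509391 → 0.082509.

0.082509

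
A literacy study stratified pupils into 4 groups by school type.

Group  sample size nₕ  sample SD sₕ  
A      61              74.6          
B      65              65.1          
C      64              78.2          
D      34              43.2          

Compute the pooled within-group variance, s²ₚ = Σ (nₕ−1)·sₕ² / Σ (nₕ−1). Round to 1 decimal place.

A: (61−1)·74.6² = 60·5565.16 = 333909.6
B: (65−1)·65.1² = 64·4238.01 = 271232.64
C: (64−1)·78.2² = 63·6115.24 = 385260.12
D: (34−1)·43.2² = 33·1866.24 = 61585.92
Numerator = 1051988.28; denominator = Σ(nₕ−1) = 220.
s²ₚ = 1051988.28/220 = 4781.765... → 4781.8.

4781.8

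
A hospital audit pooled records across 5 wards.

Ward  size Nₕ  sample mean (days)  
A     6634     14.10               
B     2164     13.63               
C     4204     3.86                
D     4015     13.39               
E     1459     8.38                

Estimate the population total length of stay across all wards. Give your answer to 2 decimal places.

205249.43

A: 6634·14.10 = 93539.4
B: 2164·13.63 = 29495.32
C: 4204·3.86 = 16227.44
D: 4015·13.39 = 53760.85
E: 1459·8.38 = 12226.42
τ̂ = Σ Nₕx̄ₕ = 205249.43.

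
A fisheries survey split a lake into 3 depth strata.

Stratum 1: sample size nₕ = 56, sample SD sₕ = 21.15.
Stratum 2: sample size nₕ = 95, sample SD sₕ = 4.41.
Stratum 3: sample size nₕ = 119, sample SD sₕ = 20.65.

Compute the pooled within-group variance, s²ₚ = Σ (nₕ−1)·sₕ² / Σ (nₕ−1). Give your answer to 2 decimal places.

Degrees of freedom: 55 + 94 + 118 = 267.
Σ(nₕ−1)sₕ² = 55·447.3225 + 94·19.4481 + 118·426.4225 = 76748.7139.
s²ₚ = 76748.7139 / 267 = 287.4484... → 287.45.

287.45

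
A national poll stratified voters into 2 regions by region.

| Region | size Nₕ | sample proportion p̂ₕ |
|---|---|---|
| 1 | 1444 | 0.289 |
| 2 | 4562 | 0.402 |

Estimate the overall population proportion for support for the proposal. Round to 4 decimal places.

N = 1444 + 4562 = 6006.
Overall proportion = Σ (Nₕ/N)·p̂ₕ.
Σ Nₕp̂ₕ = 417.316 + 1833.924 = 2251.24.
2251.24 / 6006 = 0.374832... → 0.3748.

0.3748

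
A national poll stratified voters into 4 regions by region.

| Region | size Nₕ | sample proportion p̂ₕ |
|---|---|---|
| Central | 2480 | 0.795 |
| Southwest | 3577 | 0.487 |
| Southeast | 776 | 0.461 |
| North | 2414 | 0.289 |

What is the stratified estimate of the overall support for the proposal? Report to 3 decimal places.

0.516

N = 2480 + 3577 + 776 + 2414 = 9247.
Overall proportion = Σ (Nₕ/N)·p̂ₕ.
Σ Nₕp̂ₕ = 1971.6 + 1741.999 + 357.736 + 697.646 = 4768.981.
4768.981 / 9247 = 0.51573... → 0.516.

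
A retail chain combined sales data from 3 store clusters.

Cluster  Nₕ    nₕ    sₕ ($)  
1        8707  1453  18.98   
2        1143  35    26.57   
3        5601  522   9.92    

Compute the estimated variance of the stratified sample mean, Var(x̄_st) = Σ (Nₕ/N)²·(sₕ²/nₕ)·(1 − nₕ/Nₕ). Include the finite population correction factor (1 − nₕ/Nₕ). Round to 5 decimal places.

0.19506

N = 15451; Wₕ = Nₕ/N.
cluster 1: (8707/15451)²·18.98²/1453·(1 − 1453/8707) = 0.06559333
cluster 2: (1143/15451)²·26.57²/35·(1 − 35/1143) = 0.10700101
cluster 3: (5601/15451)²·9.92²/522·(1 − 522/5601) = 0.02246381
Sum = 0.19505815 → 0.19506.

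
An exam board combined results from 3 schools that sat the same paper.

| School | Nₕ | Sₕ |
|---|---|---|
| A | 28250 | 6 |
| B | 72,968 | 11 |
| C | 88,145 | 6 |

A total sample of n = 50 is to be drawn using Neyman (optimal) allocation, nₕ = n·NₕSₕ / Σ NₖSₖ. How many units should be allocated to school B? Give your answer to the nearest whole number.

27

Σ NₕSₕ = 28250·6 + 72968·11 + 88145·6 = 1501018.
Share for B: 802648/1501018 = 0.53474.
n_B = 50 × 0.53474 = 26.737... → 27.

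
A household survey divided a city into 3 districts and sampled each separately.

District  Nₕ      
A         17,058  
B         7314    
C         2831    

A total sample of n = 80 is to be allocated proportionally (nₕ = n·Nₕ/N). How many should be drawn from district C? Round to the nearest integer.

N = 17058 + 7314 + 2831 = 27203.
n_C = 80·2831/27203 = 8.326... → 8.

8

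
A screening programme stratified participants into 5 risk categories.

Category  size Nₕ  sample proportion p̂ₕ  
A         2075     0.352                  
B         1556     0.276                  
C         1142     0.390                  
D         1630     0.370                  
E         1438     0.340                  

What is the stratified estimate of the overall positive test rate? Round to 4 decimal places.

Wₕ = Nₕ/N with N = 7841: 0.2646, 0.1984, 0.1456, 0.2079, 0.1834.
p̂_st = 0.2646·0.352 + 0.1984·0.276 + 0.1456·0.390 + 0.2079·0.370 + 0.1834·0.340 ≈ 0.343994... → 0.3440.

0.3440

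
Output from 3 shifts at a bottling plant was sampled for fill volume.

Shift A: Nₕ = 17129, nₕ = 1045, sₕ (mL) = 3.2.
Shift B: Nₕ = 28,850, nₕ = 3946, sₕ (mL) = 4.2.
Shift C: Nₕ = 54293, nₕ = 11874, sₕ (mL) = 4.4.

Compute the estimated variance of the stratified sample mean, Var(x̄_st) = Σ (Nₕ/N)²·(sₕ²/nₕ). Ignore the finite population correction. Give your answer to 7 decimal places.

0.0011340

N = 100272; Wₕ = Nₕ/N.
shift A: (17129/100272)²·3.2²/1045 = 0.0002859488
shift B: (28850/100272)²·4.2²/3946 = 0.0003700614
shift C: (54293/100272)²·4.4²/11874 = 0.0004780096
Sum = 0.0011340198 → 0.0011340.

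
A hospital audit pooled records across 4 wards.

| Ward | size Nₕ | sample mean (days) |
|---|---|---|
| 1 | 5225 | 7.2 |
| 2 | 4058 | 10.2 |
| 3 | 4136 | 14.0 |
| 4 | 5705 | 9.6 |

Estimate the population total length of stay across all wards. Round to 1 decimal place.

1: 5225·7.2 = 37620
2: 4058·10.2 = 41391.6
3: 4136·14.0 = 57904
4: 5705·9.6 = 54768
τ̂ = Σ Nₕx̄ₕ = 191683.6.

191683.6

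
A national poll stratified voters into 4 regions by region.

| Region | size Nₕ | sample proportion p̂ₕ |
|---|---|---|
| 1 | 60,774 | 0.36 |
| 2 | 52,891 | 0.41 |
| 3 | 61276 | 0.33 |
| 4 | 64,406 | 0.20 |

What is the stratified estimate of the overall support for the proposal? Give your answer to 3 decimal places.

0.320

Wₕ = Nₕ/N with N = 239347: 0.2539, 0.2210, 0.2560, 0.2691.
p̂_st = 0.2539·0.36 + 0.2210·0.41 + 0.2560·0.33 + 0.2691·0.20 ≈ 0.32031... → 0.320.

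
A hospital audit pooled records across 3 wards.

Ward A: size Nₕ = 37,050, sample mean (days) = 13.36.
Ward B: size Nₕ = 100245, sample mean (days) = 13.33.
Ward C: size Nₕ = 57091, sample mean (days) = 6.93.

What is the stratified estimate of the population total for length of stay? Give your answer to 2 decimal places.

A: 37050·13.36 = 494988
B: 100245·13.33 = 1336265.85
C: 57091·6.93 = 395640.63
τ̂ = Σ Nₕx̄ₕ = 2226894.48.

2226894.48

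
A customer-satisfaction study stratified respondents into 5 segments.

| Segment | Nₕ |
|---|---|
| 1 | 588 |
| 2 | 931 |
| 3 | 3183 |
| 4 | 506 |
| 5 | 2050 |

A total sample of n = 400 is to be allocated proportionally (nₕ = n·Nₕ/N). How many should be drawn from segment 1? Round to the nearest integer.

32

N = 588 + 931 + 3183 + 506 + 2050 = 7258.
n_1 = 400·588/7258 = 32.406... → 32.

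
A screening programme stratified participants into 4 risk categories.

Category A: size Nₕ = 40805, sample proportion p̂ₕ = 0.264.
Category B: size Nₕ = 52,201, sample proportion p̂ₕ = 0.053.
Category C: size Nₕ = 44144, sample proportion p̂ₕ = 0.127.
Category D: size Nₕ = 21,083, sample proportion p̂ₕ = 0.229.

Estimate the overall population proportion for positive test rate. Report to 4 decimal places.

Wₕ = Nₕ/N with N = 158233: 0.2579, 0.3299, 0.2790, 0.1332.
p̂_st = 0.2579·0.264 + 0.3299·0.053 + 0.2790·0.127 + 0.1332·0.229 ≈ 0.151507... → 0.1515.

0.1515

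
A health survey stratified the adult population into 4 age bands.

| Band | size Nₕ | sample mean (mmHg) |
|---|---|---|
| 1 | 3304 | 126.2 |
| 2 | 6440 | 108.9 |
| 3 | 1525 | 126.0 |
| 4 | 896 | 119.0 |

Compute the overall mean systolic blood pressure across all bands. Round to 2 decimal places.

116.49

x̄_st = (Σ Nₕx̄ₕ) / (Σ Nₕ) = (3304·126.2 + 6440·108.9 + 1525·126.0 + 896·119.0) / 12165
= 1417054.8 / 12165 = 116.4862... → 116.49.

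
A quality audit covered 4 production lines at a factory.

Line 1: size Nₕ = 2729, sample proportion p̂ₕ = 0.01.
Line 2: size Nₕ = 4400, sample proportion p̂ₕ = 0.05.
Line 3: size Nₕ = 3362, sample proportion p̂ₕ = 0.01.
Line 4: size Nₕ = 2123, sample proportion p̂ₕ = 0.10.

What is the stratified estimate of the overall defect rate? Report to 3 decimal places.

Wₕ = Nₕ/N with N = 12614: 0.2163, 0.3488, 0.2665, 0.1683.
p̂_st = 0.2163·0.01 + 0.3488·0.05 + 0.2665·0.01 + 0.1683·0.10 ≈ 0.03910... → 0.039.

0.039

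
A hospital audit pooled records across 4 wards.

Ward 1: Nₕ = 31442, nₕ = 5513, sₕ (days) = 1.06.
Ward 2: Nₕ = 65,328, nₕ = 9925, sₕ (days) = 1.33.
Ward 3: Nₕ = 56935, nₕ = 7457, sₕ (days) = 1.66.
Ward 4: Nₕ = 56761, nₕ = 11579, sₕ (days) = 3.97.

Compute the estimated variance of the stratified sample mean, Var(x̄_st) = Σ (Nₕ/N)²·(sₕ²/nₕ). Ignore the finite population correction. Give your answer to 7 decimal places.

0.0001478

N = 210466; Wₕ = Nₕ/N.
ward 1: (31442/210466)²·1.06²/5513 = 0.0000045486
ward 2: (65328/210466)²·1.33²/9925 = 0.0000171715
ward 3: (56935/210466)²·1.66²/7457 = 0.0000270425
ward 4: (56761/210466)²·3.97²/11579 = 0.0000990025
Sum = 0.0001477651 → 0.0001478.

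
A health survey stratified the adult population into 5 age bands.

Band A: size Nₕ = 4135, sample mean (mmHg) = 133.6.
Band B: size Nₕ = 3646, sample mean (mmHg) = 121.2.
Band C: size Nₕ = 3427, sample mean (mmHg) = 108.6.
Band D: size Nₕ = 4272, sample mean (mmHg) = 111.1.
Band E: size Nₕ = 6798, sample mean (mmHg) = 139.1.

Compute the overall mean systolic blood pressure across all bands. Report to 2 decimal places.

125.09

N = 4135 + 3646 + 3427 + 4272 + 6798 = 22278.
Overall mean = Σ (Nₕ/N)·x̄ₕ — weight by population share, not a simple average.
Σ Nₕx̄ₕ = 4135·133.6 + 3646·121.2 + 3427·108.6 + 4272·111.1 + 6798·139.1 = 552436 + 441895.2 + 372172.2 + 474619.2 + 945601.8 = 2786724.4.
Divide by N: 2786724.4 / 22278 = 125.0886... → 125.09.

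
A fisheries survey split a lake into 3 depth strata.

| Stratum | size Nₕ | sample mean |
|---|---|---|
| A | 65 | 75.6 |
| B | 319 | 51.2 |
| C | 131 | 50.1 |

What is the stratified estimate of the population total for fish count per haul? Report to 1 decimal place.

A: 65·75.6 = 4914
B: 319·51.2 = 16332.8
C: 131·50.1 = 6563.1
τ̂ = Σ Nₕx̄ₕ = 27809.9.

27809.9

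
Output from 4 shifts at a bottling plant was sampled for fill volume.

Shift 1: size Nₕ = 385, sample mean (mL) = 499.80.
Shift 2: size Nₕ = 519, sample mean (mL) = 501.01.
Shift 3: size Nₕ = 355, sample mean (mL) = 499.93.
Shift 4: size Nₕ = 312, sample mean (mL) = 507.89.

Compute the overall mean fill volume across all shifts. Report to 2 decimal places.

N = 1571; weights Wₕ = Nₕ/N = (0.2451, 0.3304, 0.2260, 0.1986).
x̄_st = Σ Wₕ·x̄ₕ = 0.2451·499.80 + 0.3304·501.01 + 0.2260·499.93 + 0.1986·507.89 ≈ 501.8358...
→ 501.84.

501.84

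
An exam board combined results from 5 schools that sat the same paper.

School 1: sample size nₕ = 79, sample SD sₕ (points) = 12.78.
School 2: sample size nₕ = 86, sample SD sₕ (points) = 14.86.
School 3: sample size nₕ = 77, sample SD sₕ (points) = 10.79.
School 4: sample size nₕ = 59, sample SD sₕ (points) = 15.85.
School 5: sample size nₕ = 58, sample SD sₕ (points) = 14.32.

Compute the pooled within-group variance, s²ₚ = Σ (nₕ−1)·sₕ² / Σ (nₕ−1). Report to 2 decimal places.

188.18

1: (79−1)·12.78² = 78·163.3284 = 12739.6152
2: (86−1)·14.86² = 85·220.8196 = 18769.666
3: (77−1)·10.79² = 76·116.4241 = 8848.2316
4: (59−1)·15.85² = 58·251.2225 = 14570.905
5: (58−1)·14.32² = 57·205.0624 = 11688.5568
Numerator = 66616.9746; denominator = Σ(nₕ−1) = 354.
s²ₚ = 66616.9746/354 = 188.1835... → 188.18.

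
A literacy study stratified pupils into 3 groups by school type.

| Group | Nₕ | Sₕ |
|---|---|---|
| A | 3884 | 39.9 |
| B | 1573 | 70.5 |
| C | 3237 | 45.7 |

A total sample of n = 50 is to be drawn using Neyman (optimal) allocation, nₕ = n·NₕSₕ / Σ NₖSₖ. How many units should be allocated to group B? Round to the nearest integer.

13

A: NₕSₕ = 3884·39.9 = 154971.6
B: NₕSₕ = 1573·70.5 = 110896.5
C: NₕSₕ = 3237·45.7 = 147930.9
Σ NₕSₕ = 413799.
n_B = 50·110896.5/413799 = 13.400... → 13.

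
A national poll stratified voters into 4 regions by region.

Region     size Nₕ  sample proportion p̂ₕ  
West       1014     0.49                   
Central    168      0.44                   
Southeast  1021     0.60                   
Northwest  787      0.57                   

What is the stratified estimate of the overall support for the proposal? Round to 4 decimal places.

N = 1014 + 168 + 1021 + 787 = 2990.
Overall proportion = Σ (Nₕ/N)·p̂ₕ.
Σ Nₕp̂ₕ = 496.86 + 73.92 + 612.6 + 448.59 = 1631.97.
1631.97 / 2990 = 0.545809... → 0.5458.

0.5458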